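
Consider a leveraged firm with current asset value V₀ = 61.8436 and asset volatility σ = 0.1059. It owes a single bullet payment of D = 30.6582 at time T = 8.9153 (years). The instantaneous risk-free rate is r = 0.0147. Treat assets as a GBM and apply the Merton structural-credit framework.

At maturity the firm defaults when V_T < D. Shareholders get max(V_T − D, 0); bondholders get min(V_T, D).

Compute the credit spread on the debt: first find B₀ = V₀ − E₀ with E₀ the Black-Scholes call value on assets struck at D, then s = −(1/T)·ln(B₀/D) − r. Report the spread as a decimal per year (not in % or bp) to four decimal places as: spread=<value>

d₁ = [ln(V₀/D) + (r + σ²/2)T] / (σ√T)
   = [ln(61.8436/30.6582) + (0.0147 + 0.5·0.1059²)·8.9153] / (0.1059·√8.9153)
   = [0.701708 + 0.181047] / 0.316202 = 2.791748
d₂ = d₁ − σ√T = 2.791748 − 0.316202 = 2.475547
N(d₁) = 0.997379,  N(d₂) = 0.993348,  e^(−rT) = 0.877170
E₀ = V₀·N(d₁) − D·e^(−rT)·N(d₂)
   = 61.8436·0.997379 − 30.6582·0.877170·0.993348 = 34.967932
B₀ = V₀ − E₀ = 61.8436 − 34.967932 = 26.875668
spread = −(1/T)·ln(B₀/D) − r = −(1/8.9153)·ln(26.875668/30.6582) − 0.0147 = 0.00006998

spread=0.0001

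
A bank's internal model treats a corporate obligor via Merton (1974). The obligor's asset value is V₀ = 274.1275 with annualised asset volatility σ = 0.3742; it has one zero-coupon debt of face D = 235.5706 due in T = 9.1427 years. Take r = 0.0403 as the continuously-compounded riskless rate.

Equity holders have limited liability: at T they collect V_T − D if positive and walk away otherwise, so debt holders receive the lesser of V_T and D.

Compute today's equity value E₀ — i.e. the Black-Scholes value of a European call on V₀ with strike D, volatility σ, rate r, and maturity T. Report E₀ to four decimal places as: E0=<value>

E0=157.6976

d₁ = [ln(V₀/D) + (r + σ²/2)T] / (σ√T)
   = [ln(274.1275/235.5706) + (0.0403 + 0.5·0.3742²)·9.1427] / (0.3742·√9.1427)
   = [0.151583 + 1.008557] / 1.131465 = 1.025343
d₂ = d₁ − σ√T = 1.025343 − 1.131465 = -0.106121
N(d₁) = 0.847399,  N(d₂) = 0.457743,  e^(−rT) = 0.691805
E₀ = V₀·N(d₁) − D·e^(−rT)·N(d₂)
   = 274.1275·0.847399 − 235.5706·0.691805·0.457743 = 157.697566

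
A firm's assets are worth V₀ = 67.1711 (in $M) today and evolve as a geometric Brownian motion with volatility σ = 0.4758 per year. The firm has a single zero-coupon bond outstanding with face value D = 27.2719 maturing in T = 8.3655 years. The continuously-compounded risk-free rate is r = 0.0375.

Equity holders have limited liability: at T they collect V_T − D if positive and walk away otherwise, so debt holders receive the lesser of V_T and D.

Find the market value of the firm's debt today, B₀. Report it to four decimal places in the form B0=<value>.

d₁ = [ln(V₀/D) + (r + σ²/2)T] / (σ√T)
   = [ln(67.1711/27.2719) + (0.0375 + 0.5·0.4758²)·8.3655] / (0.4758·√8.3655)
   = [0.901386 + 1.260621] / 1.376165 = 1.571038
d₂ = d₁ − σ√T = 1.571038 − 1.376165 = 0.194873
N(d₁) = 0.941913,  N(d₂) = 0.577254,  e^(−rT) = 0.730734
E₀ = V₀·N(d₁) − D·e^(−rT)·N(d₂)
   = 67.1711·0.941913 − 27.2719·0.730734·0.577254 = 51.765536
B₀ = V₀ − E₀ = 67.1711 − 51.765536 = 15.405564

B0=15.4056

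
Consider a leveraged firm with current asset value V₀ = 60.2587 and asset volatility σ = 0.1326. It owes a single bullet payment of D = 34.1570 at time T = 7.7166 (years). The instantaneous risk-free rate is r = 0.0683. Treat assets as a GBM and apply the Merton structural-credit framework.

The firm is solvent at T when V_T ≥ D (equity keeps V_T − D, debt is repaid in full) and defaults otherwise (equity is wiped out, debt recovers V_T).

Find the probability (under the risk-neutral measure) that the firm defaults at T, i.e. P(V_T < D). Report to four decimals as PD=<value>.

PD=0.0027

d₁ = [ln(V₀/D) + (r + σ²/2)T] / (σ√T)
   = [ln(60.2587/34.1570) + (0.0683 + 0.5·0.1326²)·7.7166] / (0.1326·√7.7166)
   = [0.567679 + 0.594883] / 0.368346 = 3.156166
d₂ = d₁ − σ√T = 3.156166 − 0.368346 = 2.787820
risk-neutral PD = N(−d₂) = N(-2.787820) = 0.002653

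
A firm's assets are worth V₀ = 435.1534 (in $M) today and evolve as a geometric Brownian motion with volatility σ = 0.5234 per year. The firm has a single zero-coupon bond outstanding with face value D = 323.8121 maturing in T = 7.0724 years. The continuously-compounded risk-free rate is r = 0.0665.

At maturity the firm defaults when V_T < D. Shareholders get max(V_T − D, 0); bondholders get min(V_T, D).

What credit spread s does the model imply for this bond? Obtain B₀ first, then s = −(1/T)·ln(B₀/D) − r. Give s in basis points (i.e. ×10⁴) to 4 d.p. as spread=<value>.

spread=564.5716

d₁ = [ln(V₀/D) + (r + σ²/2)T] / (σ√T)
   = [ln(435.1534/323.8121) + (0.0665 + 0.5·0.5234²)·7.0724] / (0.5234·√7.0724)
   = [0.295535 + 1.439048] / 1.391929 = 1.246172
d₂ = d₁ − σ√T = 1.246172 − 1.391929 = -0.145757
N(d₁) = 0.893649,  N(d₂) = 0.442057,  e^(−rT) = 0.624806
E₀ = V₀·N(d₁) − D·e^(−rT)·N(d₂)
   = 435.1534·0.893649 − 323.8121·0.624806·0.442057 = 299.437840
B₀ = V₀ − E₀ = 435.1534 − 299.437840 = 135.715560
spread = −(1/T)·ln(B₀/D) − r = −(1/7.0724)·ln(135.715560/323.8121) − 0.0665 = 0.05645716
in basis points: 0.05645716 × 10⁴ = 564.5716 bp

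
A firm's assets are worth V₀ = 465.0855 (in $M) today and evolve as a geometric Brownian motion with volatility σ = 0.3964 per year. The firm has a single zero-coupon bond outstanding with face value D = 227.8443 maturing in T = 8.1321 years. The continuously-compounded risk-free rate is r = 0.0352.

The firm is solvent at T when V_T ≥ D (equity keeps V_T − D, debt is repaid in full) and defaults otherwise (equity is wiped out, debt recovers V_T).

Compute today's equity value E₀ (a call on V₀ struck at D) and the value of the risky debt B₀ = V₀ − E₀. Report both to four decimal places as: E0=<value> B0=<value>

d₁ = [ln(V₀/D) + (r + σ²/2)T] / (σ√T)
   = [ln(465.0855/227.8443) + (0.0352 + 0.5·0.3964²)·8.1321] / (0.3964·√8.1321)
   = [0.713559 + 0.925160] / 1.130407 = 1.449671
d₂ = d₁ − σ√T = 1.449671 − 1.130407 = 0.319264
N(d₁) = 0.926425,  N(d₂) = 0.625237,  e^(−rT) = 0.751075
E₀ = V₀·N(d₁) − D·e^(−rT)·N(d₂)
   = 465.0855·0.926425 − 227.8443·0.751075·0.625237 = 323.871184
B₀ = V₀ − E₀ = 465.0855 − 323.871184 = 141.214316

E0=323.8712 B0=141.2143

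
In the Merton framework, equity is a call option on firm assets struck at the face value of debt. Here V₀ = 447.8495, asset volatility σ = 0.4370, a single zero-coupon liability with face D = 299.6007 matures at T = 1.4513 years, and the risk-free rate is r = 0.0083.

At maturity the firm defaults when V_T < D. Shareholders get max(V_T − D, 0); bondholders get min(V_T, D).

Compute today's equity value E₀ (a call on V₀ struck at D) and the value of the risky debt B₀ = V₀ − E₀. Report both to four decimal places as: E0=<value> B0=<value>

E0=174.9573 B0=272.8922

d₁ = [ln(V₀/D) + (r + σ²/2)T] / (σ√T)
   = [ln(447.8495/299.6007) + (0.0083 + 0.5·0.4370²)·1.4513] / (0.4370·√1.4513)
   = [0.402007 + 0.150622] / 0.526454 = 1.049721
d₂ = d₁ − σ√T = 1.049721 − 0.526454 = 0.523267
N(d₁) = 0.853077,  N(d₂) = 0.699606,  e^(−rT) = 0.988026
E₀ = V₀·N(d₁) − D·e^(−rT)·N(d₂)
   = 447.8495·0.853077 − 299.6007·0.988026·0.699606 = 174.957270
B₀ = V₀ − E₀ = 447.8495 − 174.957270 = 272.892230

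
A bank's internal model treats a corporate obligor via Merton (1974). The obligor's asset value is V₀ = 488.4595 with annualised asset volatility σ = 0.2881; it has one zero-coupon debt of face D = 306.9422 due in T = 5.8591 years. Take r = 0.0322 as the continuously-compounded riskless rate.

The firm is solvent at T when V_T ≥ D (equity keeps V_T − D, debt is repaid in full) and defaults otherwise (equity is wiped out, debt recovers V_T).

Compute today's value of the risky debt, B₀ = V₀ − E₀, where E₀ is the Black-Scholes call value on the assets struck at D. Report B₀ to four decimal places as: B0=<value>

B0=231.9619

d₁ = [ln(V₀/D) + (r + σ²/2)T] / (σ√T)
   = [ln(488.4595/306.9422) + (0.0322 + 0.5·0.2881²)·5.8591] / (0.2881·√5.8591)
   = [0.464597 + 0.431820] / 0.697363 = 1.285439
d₂ = d₁ − σ√T = 1.285439 − 0.697363 = 0.588077
N(d₁) = 0.900681,  N(d₂) = 0.721760,  e^(−rT) = 0.828066
E₀ = V₀·N(d₁) − D·e^(−rT)·N(d₂)
   = 488.4595·0.900681 − 306.9422·0.828066·0.721760 = 256.497630
B₀ = V₀ − E₀ = 488.4595 − 256.497630 = 231.961870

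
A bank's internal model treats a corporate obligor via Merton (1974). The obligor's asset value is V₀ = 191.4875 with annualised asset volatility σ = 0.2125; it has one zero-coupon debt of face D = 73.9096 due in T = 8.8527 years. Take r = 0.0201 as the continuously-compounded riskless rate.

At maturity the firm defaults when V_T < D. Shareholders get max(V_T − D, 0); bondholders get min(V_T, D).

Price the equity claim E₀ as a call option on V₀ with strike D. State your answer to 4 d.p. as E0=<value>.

d₁ = [ln(V₀/D) + (r + σ²/2)T] / (σ√T)
   = [ln(191.4875/73.9096) + (0.0201 + 0.5·0.2125²)·8.8527] / (0.2125·√8.8527)
   = [0.951980 + 0.377817] / 0.632262 = 2.103238
d₂ = d₁ − σ√T = 2.103238 − 0.632262 = 1.470976
N(d₁) = 0.982278,  N(d₂) = 0.929351,  e^(−rT) = 0.836993
E₀ = V₀·N(d₁) − D·e^(−rT)·N(d₂)
   = 191.4875·0.982278 − 73.9096·0.836993·0.929351 = 130.602491

E0=130.6025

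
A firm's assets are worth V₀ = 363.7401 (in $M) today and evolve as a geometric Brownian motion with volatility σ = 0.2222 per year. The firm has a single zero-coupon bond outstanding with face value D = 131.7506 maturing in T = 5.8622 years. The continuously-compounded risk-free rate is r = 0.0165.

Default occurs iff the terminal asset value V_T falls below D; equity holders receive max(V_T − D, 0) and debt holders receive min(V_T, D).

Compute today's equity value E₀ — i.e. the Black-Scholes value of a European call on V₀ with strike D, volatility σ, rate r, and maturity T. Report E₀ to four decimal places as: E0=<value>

d₁ = [ln(V₀/D) + (r + σ²/2)T] / (σ√T)
   = [ln(363.7401/131.7506) + (0.0165 + 0.5·0.2222²)·5.8622] / (0.2222·√5.8622)
   = [1.015529 + 0.241443] / 0.537990 = 2.336422
d₂ = d₁ − σ√T = 2.336422 − 0.537990 = 1.798431
N(d₁) = 0.990265,  N(d₂) = 0.963946,  e^(−rT) = 0.907804
E₀ = V₀·N(d₁) − D·e^(−rT)·N(d₂)
   = 363.7401·0.990265 − 131.7506·0.907804·0.963946 = 244.907677

E0=244.9077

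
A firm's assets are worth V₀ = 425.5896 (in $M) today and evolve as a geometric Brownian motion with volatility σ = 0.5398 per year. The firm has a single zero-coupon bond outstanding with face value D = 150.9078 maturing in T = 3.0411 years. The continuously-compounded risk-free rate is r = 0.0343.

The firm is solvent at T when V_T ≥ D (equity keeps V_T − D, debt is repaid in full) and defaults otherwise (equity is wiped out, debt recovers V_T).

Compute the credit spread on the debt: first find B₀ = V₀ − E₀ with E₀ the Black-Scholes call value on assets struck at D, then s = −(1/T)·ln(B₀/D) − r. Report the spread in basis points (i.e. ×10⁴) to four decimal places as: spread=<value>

d₁ = [ln(V₀/D) + (r + σ²/2)T] / (σ√T)
   = [ln(425.5896/150.9078) + (0.0343 + 0.5·0.5398²)·3.0411] / (0.5398·√3.0411)
   = [1.036806 + 0.547374] / 0.941344 = 1.682892
d₂ = d₁ − σ√T = 1.682892 − 0.941344 = 0.741549
N(d₁) = 0.953802,  N(d₂) = 0.770820,  e^(−rT) = 0.900946
E₀ = V₀·N(d₁) − D·e^(−rT)·N(d₂)
   = 425.5896·0.953802 − 150.9078·0.900946·0.770820 = 301.127744
B₀ = V₀ − E₀ = 425.5896 − 301.127744 = 124.461856
spread = −(1/T)·ln(B₀/D) − r = −(1/3.0411)·ln(124.461856/150.9078) − 0.0343 = 0.02905529
in basis points: 0.02905529 × 10⁴ = 290.5529 bp

spread=290.5529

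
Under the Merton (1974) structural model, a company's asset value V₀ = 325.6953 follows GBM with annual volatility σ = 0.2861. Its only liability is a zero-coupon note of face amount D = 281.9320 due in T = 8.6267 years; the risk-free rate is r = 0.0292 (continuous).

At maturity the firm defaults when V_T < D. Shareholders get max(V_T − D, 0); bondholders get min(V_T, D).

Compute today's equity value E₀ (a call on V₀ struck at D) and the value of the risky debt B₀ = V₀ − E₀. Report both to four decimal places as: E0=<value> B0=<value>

E0=150.9588 B0=174.7365

d₁ = [ln(V₀/D) + (r + σ²/2)T] / (σ√T)
   = [ln(325.6953/281.9320) + (0.0292 + 0.5·0.2861²)·8.6267] / (0.2861·√8.6267)
   = [0.144296 + 0.604961] / 0.840311 = 0.891643
d₂ = d₁ − σ√T = 0.891643 − 0.840311 = 0.051332
N(d₁) = 0.813708,  N(d₂) = 0.520469,  e^(−rT) = 0.777323
E₀ = V₀·N(d₁) − D·e^(−rT)·N(d₂)
   = 325.6953·0.813708 − 281.9320·0.777323·0.520469 = 150.958830
B₀ = V₀ − E₀ = 325.6953 − 150.958830 = 174.736470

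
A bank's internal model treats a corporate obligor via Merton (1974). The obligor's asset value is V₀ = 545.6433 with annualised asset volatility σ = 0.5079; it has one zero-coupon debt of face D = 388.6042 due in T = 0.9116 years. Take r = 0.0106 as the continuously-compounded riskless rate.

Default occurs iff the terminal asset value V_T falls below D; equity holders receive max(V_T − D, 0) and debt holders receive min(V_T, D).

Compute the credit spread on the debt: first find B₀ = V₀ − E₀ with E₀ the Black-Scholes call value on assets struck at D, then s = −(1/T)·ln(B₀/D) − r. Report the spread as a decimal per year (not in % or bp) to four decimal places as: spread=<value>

d₁ = [ln(V₀/D) + (r + σ²/2)T] / (σ√T)
   = [ln(545.6433/388.6042) + (0.0106 + 0.5·0.5079²)·0.9116] / (0.5079·√0.9116)
   = [0.339404 + 0.127242] / 0.484931 = 0.962293
d₂ = d₁ − σ√T = 0.962293 − 0.484931 = 0.477362
N(d₁) = 0.832049,  N(d₂) = 0.683448,  e^(−rT) = 0.990384
E₀ = V₀·N(d₁) − D·e^(−rT)·N(d₂)
   = 545.6433·0.832049 − 388.6042·0.990384·0.683448 = 190.965247
B₀ = V₀ − E₀ = 545.6433 − 190.965247 = 354.678053
spread = −(1/T)·ln(B₀/D) − r = −(1/0.9116)·ln(354.678053/388.6042) − 0.0106 = 0.08960937

spread=0.0896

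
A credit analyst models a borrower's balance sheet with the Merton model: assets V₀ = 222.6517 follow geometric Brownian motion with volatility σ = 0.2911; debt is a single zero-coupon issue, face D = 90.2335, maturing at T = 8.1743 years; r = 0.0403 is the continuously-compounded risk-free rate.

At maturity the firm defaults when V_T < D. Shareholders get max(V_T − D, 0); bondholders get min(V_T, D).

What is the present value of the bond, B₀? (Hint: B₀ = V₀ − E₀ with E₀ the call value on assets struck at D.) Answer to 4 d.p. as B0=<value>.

d₁ = [ln(V₀/D) + (r + σ²/2)T] / (σ√T)
   = [ln(222.6517/90.2335) + (0.0403 + 0.5·0.2911²)·8.1743] / (0.2911·√8.1743)
   = [0.903208 + 0.675766] / 0.832276 = 1.897175
d₂ = d₁ − σ√T = 1.897175 − 0.832276 = 1.064899
N(d₁) = 0.971098,  N(d₂) = 0.856539,  e^(−rT) = 0.719338
E₀ = V₀·N(d₁) − D·e^(−rT)·N(d₂)
   = 222.6517·0.971098 − 90.2335·0.719338·0.856539 = 160.619974
B₀ = V₀ − E₀ = 222.6517 − 160.619974 = 62.031726

B0=62.0317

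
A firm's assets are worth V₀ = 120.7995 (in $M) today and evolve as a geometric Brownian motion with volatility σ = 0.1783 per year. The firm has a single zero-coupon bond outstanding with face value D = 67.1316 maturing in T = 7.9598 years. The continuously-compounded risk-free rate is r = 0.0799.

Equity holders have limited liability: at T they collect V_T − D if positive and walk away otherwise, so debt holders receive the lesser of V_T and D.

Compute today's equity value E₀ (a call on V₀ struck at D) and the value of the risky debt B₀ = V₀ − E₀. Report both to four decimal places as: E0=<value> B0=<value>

E0=85.3385 B0=35.4610

d₁ = [ln(V₀/D) + (r + σ²/2)T] / (σ√T)
   = [ln(120.7995/67.1316) + (0.0799 + 0.5·0.1783²)·7.9598] / (0.1783·√7.9598)
   = [0.587477 + 0.762513] / 0.503040 = 2.683664
d₂ = d₁ − σ√T = 2.683664 − 0.503040 = 2.180624
N(d₁) = 0.996359,  N(d₂) = 0.985394,  e^(−rT) = 0.529412
E₀ = V₀·N(d₁) − D·e^(−rT)·N(d₂)
   = 120.7995·0.996359 − 67.1316·0.529412·0.985394 = 85.338470
B₀ = V₀ − E₀ = 120.7995 − 85.338470 = 35.461030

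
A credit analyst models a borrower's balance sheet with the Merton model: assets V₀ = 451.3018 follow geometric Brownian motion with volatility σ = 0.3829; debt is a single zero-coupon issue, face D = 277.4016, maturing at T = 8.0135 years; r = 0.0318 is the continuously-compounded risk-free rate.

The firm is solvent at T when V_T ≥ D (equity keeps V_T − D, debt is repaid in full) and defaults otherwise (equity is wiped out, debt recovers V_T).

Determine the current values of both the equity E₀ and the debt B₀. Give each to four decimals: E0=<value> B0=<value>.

d₁ = [ln(V₀/D) + (r + σ²/2)T] / (σ√T)
   = [ln(451.3018/277.4016) + (0.0318 + 0.5·0.3829²)·8.0135] / (0.3829·√8.0135)
   = [0.486670 + 0.842269] / 1.083918 = 1.226051
d₂ = d₁ − σ√T = 1.226051 − 1.083918 = 0.142133
N(d₁) = 0.889910,  N(d₂) = 0.556512,  e^(−rT) = 0.775049
E₀ = V₀·N(d₁) − D·e^(−rT)·N(d₂)
   = 451.3018·0.889910 − 277.4016·0.775049·0.556512 = 281.968047
B₀ = V₀ − E₀ = 451.3018 − 281.968047 = 169.333753

E0=281.9680 B0=169.3338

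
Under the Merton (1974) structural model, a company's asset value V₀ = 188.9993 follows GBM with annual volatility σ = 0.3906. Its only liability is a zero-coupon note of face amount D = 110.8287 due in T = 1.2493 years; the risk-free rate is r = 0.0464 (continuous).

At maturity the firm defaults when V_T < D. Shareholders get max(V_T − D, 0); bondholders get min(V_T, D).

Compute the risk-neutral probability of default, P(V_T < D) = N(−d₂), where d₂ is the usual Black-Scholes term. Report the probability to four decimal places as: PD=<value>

d₁ = [ln(V₀/D) + (r + σ²/2)T] / (σ√T)
   = [ln(188.9993/110.8287) + (0.0464 + 0.5·0.3906²)·1.2493] / (0.3906·√1.2493)
   = [0.533758 + 0.153269] / 0.436582 = 1.573650
d₂ = d₁ − σ√T = 1.573650 − 0.436582 = 1.137068
risk-neutral PD = N(−d₂) = N(-1.137068) = 0.127755

PD=0.1278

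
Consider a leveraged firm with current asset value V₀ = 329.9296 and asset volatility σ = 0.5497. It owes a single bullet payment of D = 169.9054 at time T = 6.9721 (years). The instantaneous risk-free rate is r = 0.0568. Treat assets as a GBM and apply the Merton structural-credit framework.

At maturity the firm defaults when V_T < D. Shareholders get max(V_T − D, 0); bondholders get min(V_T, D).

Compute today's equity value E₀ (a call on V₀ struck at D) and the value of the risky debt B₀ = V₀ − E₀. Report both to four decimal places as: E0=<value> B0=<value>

d₁ = [ln(V₀/D) + (r + σ²/2)T] / (σ√T)
   = [ln(329.9296/169.9054) + (0.0568 + 0.5·0.5497²)·6.9721] / (0.5497·√6.9721)
   = [0.663637 + 1.449395] / 1.451468 = 1.455790
d₂ = d₁ − σ√T = 1.455790 − 1.451468 = 0.004322
N(d₁) = 0.927275,  N(d₂) = 0.501724,  e^(−rT) = 0.672996
E₀ = V₀·N(d₁) − D·e^(−rT)·N(d₂)
   = 329.9296·0.927275 − 169.9054·0.672996·0.501724 = 248.565349
B₀ = V₀ − E₀ = 329.9296 − 248.565349 = 81.364251

E0=248.5653 B0=81.3643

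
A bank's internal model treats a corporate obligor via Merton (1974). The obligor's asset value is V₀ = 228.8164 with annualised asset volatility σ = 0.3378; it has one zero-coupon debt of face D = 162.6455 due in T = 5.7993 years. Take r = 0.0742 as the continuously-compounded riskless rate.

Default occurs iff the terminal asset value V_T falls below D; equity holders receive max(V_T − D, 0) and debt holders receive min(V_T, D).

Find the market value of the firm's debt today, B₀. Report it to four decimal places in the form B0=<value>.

B0=94.7347

d₁ = [ln(V₀/D) + (r + σ²/2)T] / (σ√T)
   = [ln(228.8164/162.6455) + (0.0742 + 0.5·0.3378²)·5.7993] / (0.3378·√5.7993)
   = [0.341347 + 0.761184] / 0.813481 = 1.355324
d₂ = d₁ − σ√T = 1.355324 − 0.813481 = 0.541843
N(d₁) = 0.912343,  N(d₂) = 0.706037,  e^(−rT) = 0.650309
E₀ = V₀·N(d₁) − D·e^(−rT)·N(d₂)
   = 228.8164·0.912343 − 162.6455·0.650309·0.706037 = 134.081653
B₀ = V₀ − E₀ = 228.8164 − 134.081653 = 94.734747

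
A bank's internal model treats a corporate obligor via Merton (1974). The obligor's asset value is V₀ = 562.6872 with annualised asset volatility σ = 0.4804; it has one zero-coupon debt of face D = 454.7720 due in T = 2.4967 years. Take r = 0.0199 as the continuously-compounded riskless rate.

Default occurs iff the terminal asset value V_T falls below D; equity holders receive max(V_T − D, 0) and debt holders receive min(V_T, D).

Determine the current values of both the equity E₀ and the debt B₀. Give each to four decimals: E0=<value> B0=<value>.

E0=220.4085 B0=342.2787

d₁ = [ln(V₀/D) + (r + σ²/2)T] / (σ√T)
   = [ln(562.6872/454.7720) + (0.0199 + 0.5·0.4804²)·2.4967] / (0.4804·√2.4967)
   = [0.212928 + 0.337784] / 0.759078 = 0.725501
d₂ = d₁ − σ√T = 0.725501 − 0.759078 = -0.033577
N(d₁) = 0.765928,  N(d₂) = 0.486607,  e^(−rT) = 0.951530
E₀ = V₀·N(d₁) − D·e^(−rT)·N(d₂)
   = 562.6872·0.765928 − 454.7720·0.951530·0.486607 = 220.408505
B₀ = V₀ − E₀ = 562.6872 − 220.408505 = 342.278695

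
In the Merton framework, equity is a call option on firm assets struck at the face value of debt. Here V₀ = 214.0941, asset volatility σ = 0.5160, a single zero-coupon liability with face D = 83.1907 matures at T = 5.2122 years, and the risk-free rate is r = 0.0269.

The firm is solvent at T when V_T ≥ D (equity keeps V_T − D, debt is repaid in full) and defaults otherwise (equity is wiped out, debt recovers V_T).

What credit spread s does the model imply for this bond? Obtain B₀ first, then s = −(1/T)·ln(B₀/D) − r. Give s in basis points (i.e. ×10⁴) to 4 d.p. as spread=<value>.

d₁ = [ln(V₀/D) + (r + σ²/2)T] / (σ√T)
   = [ln(214.0941/83.1907) + (0.0269 + 0.5·0.5160²)·5.2122] / (0.5160·√5.2122)
   = [0.945280 + 0.834098] / 1.178041 = 1.510456
d₂ = d₁ − σ√T = 1.510456 − 1.178041 = 0.332415
N(d₁) = 0.934536,  N(d₂) = 0.630212,  e^(−rT) = 0.869177
E₀ = V₀·N(d₁) − D·e^(−rT)·N(d₂)
   = 214.0941·0.934536 − 83.1907·0.869177·0.630212 = 154.509691
B₀ = V₀ − E₀ = 214.0941 − 154.509691 = 59.584409
spread = −(1/T)·ln(B₀/D) − r = −(1/5.2122)·ln(59.584409/83.1907) − 0.0269 = 0.03713085
in basis points: 0.03713085 × 10⁴ = 371.3085 bp

spread=371.3085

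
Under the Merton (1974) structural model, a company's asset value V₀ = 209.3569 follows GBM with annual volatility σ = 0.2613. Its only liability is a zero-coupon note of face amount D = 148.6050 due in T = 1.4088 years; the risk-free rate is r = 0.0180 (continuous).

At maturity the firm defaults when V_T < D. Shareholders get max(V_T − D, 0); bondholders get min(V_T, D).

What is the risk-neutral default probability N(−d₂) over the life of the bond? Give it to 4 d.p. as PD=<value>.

PD=0.1511

d₁ = [ln(V₀/D) + (r + σ²/2)T] / (σ√T)
   = [ln(209.3569/148.6050) + (0.0180 + 0.5·0.2613²)·1.4088] / (0.2613·√1.4088)
   = [0.342749 + 0.073453] / 0.310144 = 1.341961
d₂ = d₁ − σ√T = 1.341961 − 0.310144 = 1.031817
risk-neutral PD = N(−d₂) = N(-1.031817) = 0.151079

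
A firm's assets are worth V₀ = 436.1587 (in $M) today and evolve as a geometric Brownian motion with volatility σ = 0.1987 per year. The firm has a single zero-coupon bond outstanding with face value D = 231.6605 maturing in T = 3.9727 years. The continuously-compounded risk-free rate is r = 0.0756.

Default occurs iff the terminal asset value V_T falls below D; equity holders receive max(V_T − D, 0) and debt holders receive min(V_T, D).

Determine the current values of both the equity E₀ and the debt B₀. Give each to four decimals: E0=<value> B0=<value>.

d₁ = [ln(V₀/D) + (r + σ²/2)T] / (σ√T)
   = [ln(436.1587/231.6605) + (0.0756 + 0.5·0.1987²)·3.9727] / (0.1987·√3.9727)
   = [0.632733 + 0.378761] / 0.396042 = 2.554009
d₂ = d₁ − σ√T = 2.554009 − 0.396042 = 2.157968
N(d₁) = 0.994675,  N(d₂) = 0.984535,  e^(−rT) = 0.740569
E₀ = V₀·N(d₁) − D·e^(−rT)·N(d₂)
   = 436.1587·0.994675 − 231.6605·0.740569·0.984535 = 264.928934
B₀ = V₀ − E₀ = 436.1587 − 264.928934 = 171.229766

E0=264.9289 B0=171.2298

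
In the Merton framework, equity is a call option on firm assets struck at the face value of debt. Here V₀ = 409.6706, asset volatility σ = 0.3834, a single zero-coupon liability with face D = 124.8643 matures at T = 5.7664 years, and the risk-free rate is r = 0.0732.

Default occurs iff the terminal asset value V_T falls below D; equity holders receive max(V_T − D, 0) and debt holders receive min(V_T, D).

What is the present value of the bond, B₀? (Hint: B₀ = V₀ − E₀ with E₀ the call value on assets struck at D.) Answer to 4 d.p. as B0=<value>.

d₁ = [ln(V₀/D) + (r + σ²/2)T] / (σ√T)
   = [ln(409.6706/124.8643) + (0.0732 + 0.5·0.3834²)·5.7664] / (0.3834·√5.7664)
   = [1.188126 + 0.845918] / 0.920671 = 2.209306
d₂ = d₁ − σ√T = 2.209306 − 0.920671 = 1.288635
N(d₁) = 0.986423,  N(d₂) = 0.901237,  e^(−rT) = 0.655668
E₀ = V₀·N(d₁) − D·e^(−rT)·N(d₂)
   = 409.6706·0.986423 − 124.8643·0.655668·0.901237 = 330.324730
B₀ = V₀ − E₀ = 409.6706 − 330.324730 = 79.345870

B0=79.3459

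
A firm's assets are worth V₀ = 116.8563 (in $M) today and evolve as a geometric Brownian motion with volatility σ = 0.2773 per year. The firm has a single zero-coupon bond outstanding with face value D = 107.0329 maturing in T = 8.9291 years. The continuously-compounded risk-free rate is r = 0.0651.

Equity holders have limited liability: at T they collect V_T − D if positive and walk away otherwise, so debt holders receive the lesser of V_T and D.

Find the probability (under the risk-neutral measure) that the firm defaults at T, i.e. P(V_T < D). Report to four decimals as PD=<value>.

PD=0.3471

d₁ = [ln(V₀/D) + (r + σ²/2)T] / (σ√T)
   = [ln(116.8563/107.0329) + (0.0651 + 0.5·0.2773²)·8.9291] / (0.2773·√8.9291)
   = [0.087809 + 0.924587] / 0.828617 = 1.221790
d₂ = d₁ − σ√T = 1.221790 − 0.828617 = 0.393174
risk-neutral PD = N(−d₂) = N(-0.393174) = 0.347096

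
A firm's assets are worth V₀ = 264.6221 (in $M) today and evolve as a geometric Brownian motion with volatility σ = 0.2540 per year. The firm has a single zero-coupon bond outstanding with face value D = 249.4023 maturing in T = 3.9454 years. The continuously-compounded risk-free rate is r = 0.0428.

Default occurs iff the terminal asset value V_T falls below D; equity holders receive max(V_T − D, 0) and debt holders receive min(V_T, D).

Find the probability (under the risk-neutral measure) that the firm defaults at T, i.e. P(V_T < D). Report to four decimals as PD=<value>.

d₁ = [ln(V₀/D) + (r + σ²/2)T] / (σ√T)
   = [ln(264.6221/249.4023) + (0.0428 + 0.5·0.2540²)·3.9454] / (0.2540·√3.9454)
   = [0.059236 + 0.296134] / 0.504521 = 0.704370
d₂ = d₁ − σ√T = 0.704370 − 0.504521 = 0.199849
risk-neutral PD = N(−d₂) = N(-0.199849) = 0.420799

PD=0.4208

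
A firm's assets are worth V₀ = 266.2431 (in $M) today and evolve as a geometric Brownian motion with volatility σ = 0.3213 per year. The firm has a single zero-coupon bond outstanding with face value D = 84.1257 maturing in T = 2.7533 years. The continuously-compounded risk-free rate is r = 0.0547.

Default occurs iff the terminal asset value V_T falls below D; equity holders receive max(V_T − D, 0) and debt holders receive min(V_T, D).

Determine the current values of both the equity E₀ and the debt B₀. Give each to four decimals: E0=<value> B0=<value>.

E0=194.0506 B0=72.1925

d₁ = [ln(V₀/D) + (r + σ²/2)T] / (σ√T)
   = [ln(266.2431/84.1257) + (0.0547 + 0.5·0.3213²)·2.7533] / (0.3213·√2.7533)
   = [1.152098 + 0.292722] / 0.533135 = 2.710043
d₂ = d₁ − σ√T = 2.710043 − 0.533135 = 2.176908
N(d₁) = 0.996636,  N(d₂) = 0.985256,  e^(−rT) = 0.860187
E₀ = V₀·N(d₁) − D·e^(−rT)·N(d₂)
   = 266.2431·0.996636 − 84.1257·0.860187·0.985256 = 194.050614
B₀ = V₀ − E₀ = 266.2431 − 194.050614 = 72.192486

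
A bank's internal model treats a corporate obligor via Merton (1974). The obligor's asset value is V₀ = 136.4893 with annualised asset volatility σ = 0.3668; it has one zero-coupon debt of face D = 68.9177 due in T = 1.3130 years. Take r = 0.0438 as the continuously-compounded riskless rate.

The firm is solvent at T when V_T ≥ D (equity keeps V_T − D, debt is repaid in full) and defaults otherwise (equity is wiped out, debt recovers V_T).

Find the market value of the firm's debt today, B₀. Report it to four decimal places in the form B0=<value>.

d₁ = [ln(V₀/D) + (r + σ²/2)T] / (σ√T)
   = [ln(136.4893/68.9177) + (0.0438 + 0.5·0.3668²)·1.3130] / (0.3668·√1.3130)
   = [0.683333 + 0.145836] / 0.420302 = 1.972794
d₂ = d₁ − σ√T = 1.972794 − 0.420302 = 1.552491
N(d₁) = 0.975740,  N(d₂) = 0.939728,  e^(−rT) = 0.944113
E₀ = V₀·N(d₁) − D·e^(−rT)·N(d₂)
   = 136.4893·0.975740 − 68.9177·0.944113·0.939728 = 72.033721
B₀ = V₀ − E₀ = 136.4893 − 72.033721 = 64.455579

B0=64.4556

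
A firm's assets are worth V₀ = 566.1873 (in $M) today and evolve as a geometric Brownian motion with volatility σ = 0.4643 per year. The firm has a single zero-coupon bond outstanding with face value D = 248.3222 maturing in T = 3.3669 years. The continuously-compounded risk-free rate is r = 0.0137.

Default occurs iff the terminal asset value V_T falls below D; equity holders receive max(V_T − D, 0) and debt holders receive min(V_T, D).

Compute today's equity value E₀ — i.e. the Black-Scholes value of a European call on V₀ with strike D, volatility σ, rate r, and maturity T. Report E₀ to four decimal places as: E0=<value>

d₁ = [ln(V₀/D) + (r + σ²/2)T] / (σ√T)
   = [ln(566.1873/248.3222) + (0.0137 + 0.5·0.4643²)·3.3669] / (0.4643·√3.3669)
   = [0.824198 + 0.409035] / 0.851949 = 1.447543
d₂ = d₁ − σ√T = 1.447543 − 0.851949 = 0.595593
N(d₁) = 0.926128,  N(d₂) = 0.724277,  e^(−rT) = 0.954921
E₀ = V₀·N(d₁) − D·e^(−rT)·N(d₂)
   = 566.1873·0.926128 − 248.3222·0.954921·0.724277 = 352.615304

E0=352.6153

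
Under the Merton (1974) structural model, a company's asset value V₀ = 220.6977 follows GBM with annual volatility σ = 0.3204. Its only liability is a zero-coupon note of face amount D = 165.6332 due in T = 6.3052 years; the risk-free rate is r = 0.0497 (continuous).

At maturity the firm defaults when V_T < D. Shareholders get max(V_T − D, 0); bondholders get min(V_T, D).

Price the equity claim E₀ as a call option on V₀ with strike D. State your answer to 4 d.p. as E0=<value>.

E0=116.1966

d₁ = [ln(V₀/D) + (r + σ²/2)T] / (σ√T)
   = [ln(220.6977/165.6332) + (0.0497 + 0.5·0.3204²)·6.3052] / (0.3204·√6.3052)
   = [0.287018 + 0.637002] / 0.804529 = 1.148523
d₂ = d₁ − σ√T = 1.148523 − 0.804529 = 0.343993
N(d₁) = 0.874624,  N(d₂) = 0.634574,  e^(−rT) = 0.730981
E₀ = V₀·N(d₁) − D·e^(−rT)·N(d₂)
   = 220.6977·0.874624 − 165.6332·0.730981·0.634574 = 116.196550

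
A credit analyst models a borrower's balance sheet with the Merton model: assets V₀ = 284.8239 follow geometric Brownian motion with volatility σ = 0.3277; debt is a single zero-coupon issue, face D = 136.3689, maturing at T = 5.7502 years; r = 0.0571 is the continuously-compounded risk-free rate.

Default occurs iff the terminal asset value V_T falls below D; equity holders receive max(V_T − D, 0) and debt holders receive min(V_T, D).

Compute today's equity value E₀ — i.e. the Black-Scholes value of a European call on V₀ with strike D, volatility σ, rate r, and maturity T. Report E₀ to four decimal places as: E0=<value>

d₁ = [ln(V₀/D) + (r + σ²/2)T] / (σ√T)
   = [ln(284.8239/136.3689) + (0.0571 + 0.5·0.3277²)·5.7502] / (0.3277·√5.7502)
   = [0.736507 + 0.637086] / 0.785811 = 1.747995
d₂ = d₁ − σ√T = 1.747995 − 0.785811 = 0.962184
N(d₁) = 0.959768,  N(d₂) = 0.832021,  e^(−rT) = 0.720121
E₀ = V₀·N(d₁) − D·e^(−rT)·N(d₂)
   = 284.8239·0.959768 − 136.3689·0.720121·0.832021 = 191.658505

E0=191.6585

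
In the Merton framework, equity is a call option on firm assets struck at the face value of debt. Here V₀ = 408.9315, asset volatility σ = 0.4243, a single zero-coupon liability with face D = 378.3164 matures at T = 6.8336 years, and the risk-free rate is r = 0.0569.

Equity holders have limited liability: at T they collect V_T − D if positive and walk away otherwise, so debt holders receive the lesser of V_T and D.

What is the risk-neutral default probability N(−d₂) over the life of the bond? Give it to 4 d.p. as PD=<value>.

PD=0.5532

d₁ = [ln(V₀/D) + (r + σ²/2)T] / (σ√T)
   = [ln(408.9315/378.3164) + (0.0569 + 0.5·0.4243²)·6.8336] / (0.4243·√6.8336)
   = [0.077817 + 1.003960] / 1.109169 = 0.975304
d₂ = d₁ − σ√T = 0.975304 − 1.109169 = -0.133866
risk-neutral PD = N(−d₂) = N(0.133866) = 0.553246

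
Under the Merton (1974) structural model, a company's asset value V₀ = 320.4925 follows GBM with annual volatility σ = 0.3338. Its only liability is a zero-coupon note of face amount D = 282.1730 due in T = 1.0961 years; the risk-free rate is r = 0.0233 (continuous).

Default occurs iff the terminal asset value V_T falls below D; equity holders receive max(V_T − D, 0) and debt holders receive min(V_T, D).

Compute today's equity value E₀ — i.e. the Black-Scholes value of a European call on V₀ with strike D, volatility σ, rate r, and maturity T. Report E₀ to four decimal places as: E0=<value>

E0=67.8641

d₁ = [ln(V₀/D) + (r + σ²/2)T] / (σ√T)
   = [ln(320.4925/282.1730) + (0.0233 + 0.5·0.3338²)·1.0961] / (0.3338·√1.0961)
   = [0.127339 + 0.086604] / 0.349471 = 0.612190
d₂ = d₁ − σ√T = 0.612190 − 0.349471 = 0.262719
N(d₁) = 0.729794,  N(d₂) = 0.603616,  e^(−rT) = 0.974784
E₀ = V₀·N(d₁) − D·e^(−rT)·N(d₂)
   = 320.4925·0.729794 − 282.1730·0.974784·0.603616 = 67.864120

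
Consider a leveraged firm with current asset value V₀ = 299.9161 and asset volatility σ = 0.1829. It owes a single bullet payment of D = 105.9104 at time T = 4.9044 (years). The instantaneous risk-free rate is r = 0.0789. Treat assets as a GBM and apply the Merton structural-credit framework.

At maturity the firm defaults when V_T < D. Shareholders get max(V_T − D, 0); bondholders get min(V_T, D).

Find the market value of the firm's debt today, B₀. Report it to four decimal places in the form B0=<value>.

d₁ = [ln(V₀/D) + (r + σ²/2)T] / (σ√T)
   = [ln(299.9161/105.9104) + (0.0789 + 0.5·0.1829²)·4.9044] / (0.1829·√4.9044)
   = [1.040909 + 0.468989] / 0.405048 = 3.727701
d₂ = d₁ − σ√T = 3.727701 − 0.405048 = 3.322653
N(d₁) = 0.999903,  N(d₂) = 0.999554,  e^(−rT) = 0.679120
E₀ = V₀·N(d₁) − D·e^(−rT)·N(d₂)
   = 299.9161·0.999903 − 105.9104·0.679120·0.999554 = 227.993299
B₀ = V₀ − E₀ = 299.9161 − 227.993299 = 71.922801

B0=71.9228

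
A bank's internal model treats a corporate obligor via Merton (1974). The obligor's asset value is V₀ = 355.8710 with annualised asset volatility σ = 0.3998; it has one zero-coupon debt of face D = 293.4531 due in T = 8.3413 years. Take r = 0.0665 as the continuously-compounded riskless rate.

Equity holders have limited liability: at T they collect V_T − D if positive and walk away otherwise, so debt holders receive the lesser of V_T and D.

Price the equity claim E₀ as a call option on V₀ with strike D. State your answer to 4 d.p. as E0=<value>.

E0=227.6417

d₁ = [ln(V₀/D) + (r + σ²/2)T] / (σ√T)
   = [ln(355.8710/293.4531) + (0.0665 + 0.5·0.3998²)·8.3413] / (0.3998·√8.3413)
   = [0.192850 + 1.221333] / 1.154675 = 1.224746
d₂ = d₁ − σ√T = 1.224746 − 1.154675 = 0.070072
N(d₁) = 0.889665,  N(d₂) = 0.527932,  e^(−rT) = 0.574247
E₀ = V₀·N(d₁) − D·e^(−rT)·N(d₂)
   = 355.8710·0.889665 − 293.4531·0.574247·0.527932 = 227.641725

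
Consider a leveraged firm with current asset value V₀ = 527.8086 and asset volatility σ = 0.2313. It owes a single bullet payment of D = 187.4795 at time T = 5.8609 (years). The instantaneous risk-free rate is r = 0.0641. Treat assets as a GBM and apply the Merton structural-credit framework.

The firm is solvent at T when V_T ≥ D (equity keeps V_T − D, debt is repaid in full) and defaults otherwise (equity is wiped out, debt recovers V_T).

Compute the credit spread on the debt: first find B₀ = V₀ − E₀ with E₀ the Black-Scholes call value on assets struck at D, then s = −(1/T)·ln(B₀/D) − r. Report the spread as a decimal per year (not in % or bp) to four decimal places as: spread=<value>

spread=0.0004

d₁ = [ln(V₀/D) + (r + σ²/2)T] / (σ√T)
   = [ln(527.8086/187.4795) + (0.0641 + 0.5·0.2313²)·5.8609] / (0.2313·√5.8609)
   = [1.035064 + 0.532462] / 0.559961 = 2.799349
d₂ = d₁ − σ√T = 2.799349 − 0.559961 = 2.239388
N(d₁) = 0.997440,  N(d₂) = 0.987435,  e^(−rT) = 0.686820
E₀ = V₀·N(d₁) − D·e^(−rT)·N(d₂)
   = 527.8086·0.997440 − 187.4795·0.686820·0.987435 = 399.310644
B₀ = V₀ − E₀ = 527.8086 − 399.310644 = 128.497956
spread = −(1/T)·ln(B₀/D) − r = −(1/5.8609)·ln(128.497956/187.4795) − 0.0641 = 0.00035367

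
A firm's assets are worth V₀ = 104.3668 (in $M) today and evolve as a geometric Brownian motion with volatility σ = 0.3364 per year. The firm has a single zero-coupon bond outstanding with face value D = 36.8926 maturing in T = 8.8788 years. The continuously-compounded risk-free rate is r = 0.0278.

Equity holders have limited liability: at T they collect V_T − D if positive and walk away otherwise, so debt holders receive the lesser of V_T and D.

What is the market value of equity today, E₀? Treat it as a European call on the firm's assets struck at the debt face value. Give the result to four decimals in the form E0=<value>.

d₁ = [ln(V₀/D) + (r + σ²/2)T] / (σ√T)
   = [ln(104.3668/36.8926) + (0.0278 + 0.5·0.3364²)·8.8788] / (0.3364·√8.8788)
   = [1.039901 + 0.749215] / 1.002382 = 1.784865
d₂ = d₁ − σ√T = 1.784865 − 1.002382 = 0.782483
N(d₁) = 0.962858,  N(d₂) = 0.783035,  e^(−rT) = 0.781273
E₀ = V₀·N(d₁) − D·e^(−rT)·N(d₂)
   = 104.3668·0.962858 − 36.8926·0.781273·0.783035 = 77.920889

E0=77.9209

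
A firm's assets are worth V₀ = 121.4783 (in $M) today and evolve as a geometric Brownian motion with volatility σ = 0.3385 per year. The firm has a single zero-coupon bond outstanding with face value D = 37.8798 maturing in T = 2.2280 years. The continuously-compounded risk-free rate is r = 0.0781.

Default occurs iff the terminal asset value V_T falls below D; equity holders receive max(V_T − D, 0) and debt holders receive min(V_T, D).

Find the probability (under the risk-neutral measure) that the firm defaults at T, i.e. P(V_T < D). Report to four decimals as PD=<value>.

d₁ = [ln(V₀/D) + (r + σ²/2)T] / (σ√T)
   = [ln(121.4783/37.8798) + (0.0781 + 0.5·0.3385²)·2.2280] / (0.3385·√2.2280)
   = [1.165318 + 0.301651] / 0.505262 = 2.903385
d₂ = d₁ − σ√T = 2.903385 − 0.505262 = 2.398124
risk-neutral PD = N(−d₂) = N(-2.398124) = 0.008240

PD=0.0082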